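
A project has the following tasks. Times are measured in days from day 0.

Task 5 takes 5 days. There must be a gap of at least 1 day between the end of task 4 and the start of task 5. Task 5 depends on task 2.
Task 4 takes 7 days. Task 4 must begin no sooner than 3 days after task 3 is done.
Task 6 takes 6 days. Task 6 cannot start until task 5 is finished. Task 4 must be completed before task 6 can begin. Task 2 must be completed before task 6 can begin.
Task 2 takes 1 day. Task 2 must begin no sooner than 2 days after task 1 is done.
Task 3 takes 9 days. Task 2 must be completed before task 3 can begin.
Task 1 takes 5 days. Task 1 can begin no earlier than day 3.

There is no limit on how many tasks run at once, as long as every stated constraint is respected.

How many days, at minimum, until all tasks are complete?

Task 1 waits on its own release at day 3, so it starts at day 3 and finishes at 3 + 5 = day 8.
Task 2 waits on task 1 (finishes day 8, plus 2-day gap → day 10), so it starts at day 10 and finishes at 10 + 1 = day 11.
Task 3 cannot begin until task 2 (finishes day 11). It runs from day 11 to 11 + 9 = day 20.
Task 4 cannot begin until task 3 (finishes day 20, plus 3-day gap → day 23). It runs from day 23 to 23 + 7 = day 30.
For task 5: task 4 (finishes day 30, plus 1-day gap → day 31); task 2 (finishes day 11). Taking the maximum gives a start of day 31, and it finishes at 31 + 5 = day 36.
Task 6 needs all of task 5 (finishes day 36); task 4 (finishes day 30); task 2 (finishes day 11). That puts its earliest start at day 36; it finishes at 36 + 6 = day 42.
All tasks are finished once the last one completes. Finish times: Task 1 at 8, Task 2 at 11, Task 3 at 20, Task 4 at 30, Task 5 at 36, Task 6 at 42. The latest is day 42.

42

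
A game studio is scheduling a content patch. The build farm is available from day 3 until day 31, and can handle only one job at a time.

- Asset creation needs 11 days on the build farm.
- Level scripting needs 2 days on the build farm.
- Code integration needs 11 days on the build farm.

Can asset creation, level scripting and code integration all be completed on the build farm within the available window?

Yes

The build farm window is 31 − 3 = 28 days.
Running back to back, the jobs need 11 + 2 + 11 = 24 days on the build farm.
Since 24 ≤ 28, they fit within the window.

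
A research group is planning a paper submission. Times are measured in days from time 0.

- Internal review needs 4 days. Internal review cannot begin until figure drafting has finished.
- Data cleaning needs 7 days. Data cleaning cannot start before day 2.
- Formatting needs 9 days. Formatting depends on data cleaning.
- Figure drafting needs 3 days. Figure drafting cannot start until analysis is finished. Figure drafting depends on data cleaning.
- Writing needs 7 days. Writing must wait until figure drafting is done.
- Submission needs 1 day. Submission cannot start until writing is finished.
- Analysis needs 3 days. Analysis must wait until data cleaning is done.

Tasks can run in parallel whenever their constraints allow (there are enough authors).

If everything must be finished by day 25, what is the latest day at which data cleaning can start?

4

Submission must finish by day 25; it takes 1 day, so it must start by 25 − 1 = day 24.
Writing has to be done before submission (must start by day 24). That means finishing by day 24, i.e. starting by 24 − 7 = day 17.
Nothing follows internal review; the deadline of day 25 is its only limit. It must start by 25 − 4 = day 21.
Figure drafting must finish in time for writing (must start by day 17); internal review (must start by day 21). The tightest is day 17, so figure drafting must start by 17 − 3 = day 14.
Since figure drafting (must start by day 14) depends on it, analysis must finish by day 14. Backing off its 3-day duration gives a latest start of day 11.
Nothing follows formatting; the deadline of day 25 is its only limit. It must start by 25 − 9 = day 16.
Data cleaning has several dependents: analysis (must start by day 11); figure drafting (must start by day 14); formatting (must start by day 16). The earliest of those limits is day 11, so data cleaning must start by 11 − 7 = day 4.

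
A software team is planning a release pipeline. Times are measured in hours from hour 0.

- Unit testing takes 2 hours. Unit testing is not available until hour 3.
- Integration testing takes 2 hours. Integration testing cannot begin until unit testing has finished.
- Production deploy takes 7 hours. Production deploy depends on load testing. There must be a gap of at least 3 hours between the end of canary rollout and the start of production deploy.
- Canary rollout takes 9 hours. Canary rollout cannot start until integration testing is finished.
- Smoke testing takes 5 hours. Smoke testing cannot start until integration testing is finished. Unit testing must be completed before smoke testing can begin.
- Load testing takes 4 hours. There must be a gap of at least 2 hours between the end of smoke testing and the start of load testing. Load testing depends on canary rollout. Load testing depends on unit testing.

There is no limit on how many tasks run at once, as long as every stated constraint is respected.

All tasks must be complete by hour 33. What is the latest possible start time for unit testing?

Production deploy must finish by hour 33; it takes 7 hours, so it must start by 33 − 7 = hour 26.
Load testing has to be done before production deploy (must start by hour 26). That means finishing by hour 26, i.e. starting by 26 − 4 = hour 22.
Since load testing (must start by hour 22, minus 2-hour gap → hour 20) depends on it, smoke testing must finish by hour 20. Backing off its 5-hour duration gives a latest start of hour 15.
Canary rollout must finish in time for load testing (must start by hour 22); production deploy (must start by hour 26, minus 3-hour gap → hour 23). The tightest is hour 22, so canary rollout must start by 22 − 9 = hour 13.
Integration testing has several dependents: smoke testing (must start by hour 15); canary rollout (must start by hour 13). The earliest of those limits is hour 13, so integration testing must start by 13 − 2 = hour 11.
Unit testing feeds integration testing (must start by hour 11); smoke testing (must start by hour 15); load testing (must start by hour 22). Taking the minimum, unit testing must finish by hour 11 and start by 11 − 2 = hour 9.

9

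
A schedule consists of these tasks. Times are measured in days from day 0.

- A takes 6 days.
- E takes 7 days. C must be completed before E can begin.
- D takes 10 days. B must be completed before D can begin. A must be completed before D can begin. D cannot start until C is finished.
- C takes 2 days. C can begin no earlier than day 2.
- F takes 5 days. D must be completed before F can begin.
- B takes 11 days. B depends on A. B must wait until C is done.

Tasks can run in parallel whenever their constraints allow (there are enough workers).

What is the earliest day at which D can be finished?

C cannot begin until its own release at day 2. It runs from day 2 to 2 + 2 = day 4.
A can start immediately at day 0; it finishes at day 6.
B needs all of A (finishes day 6); C (finishes day 4). That puts its earliest start at day 6; it finishes at 6 + 11 = day 17.
D cannot start until B (finishes day 17); A (finishes day 6); C (finishes day 4). The controlling bound is day 17, so D finishes at 17 + 10 = day 27.

27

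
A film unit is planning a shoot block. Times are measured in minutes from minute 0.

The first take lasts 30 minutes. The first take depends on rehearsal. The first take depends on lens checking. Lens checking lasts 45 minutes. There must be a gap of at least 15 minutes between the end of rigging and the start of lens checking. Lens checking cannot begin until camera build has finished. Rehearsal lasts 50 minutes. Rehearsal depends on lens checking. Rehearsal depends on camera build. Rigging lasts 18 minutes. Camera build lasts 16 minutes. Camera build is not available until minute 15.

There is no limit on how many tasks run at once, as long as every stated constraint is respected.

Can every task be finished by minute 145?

No

Camera build cannot begin until its own release at minute 15. It runs from minute 15 to 15 + 16 = minute 31.
Rigging has no prerequisites, so it starts at minute 0 and finishes at minute 18.
Lens checking cannot start until rigging (finishes minute 18, plus 15-minute gap → minute 33); camera build (finishes minute 31). The controlling bound is minute 33, so lens checking finishes at 33 + 45 = minute 78.
Rehearsal needs all of lens checking (finishes minute 78); camera build (finishes minute 31). That puts its earliest start at minute 78; it finishes at 78 + 50 = minute 128.
The first take has to wait for rehearsal (finishes minute 128); lens checking (finishes minute 78). The latest of these is minute 128, so the first take runs minute 128 to 128 + 30 = minute 158.
The earliest everything can be done is minute 158, which is after the deadline of 145, so it is not possible.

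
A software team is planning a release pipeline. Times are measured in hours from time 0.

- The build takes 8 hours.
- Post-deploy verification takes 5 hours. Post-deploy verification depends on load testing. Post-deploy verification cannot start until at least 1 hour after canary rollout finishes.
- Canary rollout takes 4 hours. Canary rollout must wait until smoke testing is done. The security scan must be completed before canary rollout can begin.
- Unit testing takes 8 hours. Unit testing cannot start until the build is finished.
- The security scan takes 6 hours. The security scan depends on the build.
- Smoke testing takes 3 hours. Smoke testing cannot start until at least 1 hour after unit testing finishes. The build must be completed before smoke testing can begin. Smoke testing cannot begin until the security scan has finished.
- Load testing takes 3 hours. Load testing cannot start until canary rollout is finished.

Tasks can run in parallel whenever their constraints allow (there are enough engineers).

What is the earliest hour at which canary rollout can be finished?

24

The build has no prerequisites, so it starts at hour 0 and finishes at hour 8.
After the build (finishes hour 8), the security scan can start at hour 8 and finishes at hour 14.
Unit testing cannot begin until the build (finishes hour 8). It runs from hour 8 to 8 + 8 = hour 16.
Smoke testing needs all of unit testing (finishes hour 16, plus 1-hour gap → hour 17); the build (finishes hour 8); the security scan (finishes hour 14). That puts its earliest start at hour 17; it finishes at 17 + 3 = hour 20.
Canary rollout has to wait for smoke testing (finishes hour 20); the security scan (finishes hour 14). The latest of these is hour 20, so canary rollout runs hour 20 to 20 + 4 = hour 24.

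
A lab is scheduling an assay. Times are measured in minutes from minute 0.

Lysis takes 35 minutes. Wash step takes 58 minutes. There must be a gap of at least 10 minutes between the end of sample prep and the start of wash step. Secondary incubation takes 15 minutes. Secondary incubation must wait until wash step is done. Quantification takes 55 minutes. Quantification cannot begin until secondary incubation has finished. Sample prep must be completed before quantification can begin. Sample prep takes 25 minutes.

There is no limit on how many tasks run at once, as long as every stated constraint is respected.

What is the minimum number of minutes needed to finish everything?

Lysis can start immediately at minute 0; it finishes at minute 35.
Sample prep has no prerequisites, so it starts at minute 0 and finishes at minute 25.
Wash step cannot begin until sample prep (finishes minute 25, plus 10-minute gap → minute 35). It runs from minute 35 to 35 + 58 = minute 93.
Secondary incubation waits on wash step (finishes minute 93), so it starts at minute 93 and finishes at 93 + 15 = minute 108.
Quantification needs all of secondary incubation (finishes minute 108); sample prep (finishes minute 25). That puts its earliest start at minute 108; it finishes at 108 + 55 = minute 163.
All tasks are finished once the last one completes. Finish times: Sample prep at 25, Lysis at 35, Wash step at 93, Secondary incubation at 108, Quantification at 163. The latest is minute 163.

163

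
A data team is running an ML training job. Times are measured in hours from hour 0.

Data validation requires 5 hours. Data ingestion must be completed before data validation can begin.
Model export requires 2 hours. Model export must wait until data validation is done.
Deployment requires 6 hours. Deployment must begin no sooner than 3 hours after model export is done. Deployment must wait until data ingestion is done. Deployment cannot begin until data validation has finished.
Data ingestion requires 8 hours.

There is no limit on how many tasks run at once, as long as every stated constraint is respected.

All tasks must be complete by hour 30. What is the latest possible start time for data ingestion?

To finish by hour 30, deployment (duration 6) must start no later than hour 24.
Model export has to be done before deployment (must start by hour 24, minus 3-hour gap → hour 21). That means finishing by hour 21, i.e. starting by 21 − 2 = hour 19.
For data validation: model export (must start by hour 19); deployment (must start by hour 24). The most restrictive is hour 19; with a 5-hour duration, data validation must start by hour 14.
Data ingestion feeds data validation (must start by hour 14); deployment (must start by hour 24). Taking the minimum, data ingestion must finish by hour 14 and start by 14 − 8 = hour 6.

6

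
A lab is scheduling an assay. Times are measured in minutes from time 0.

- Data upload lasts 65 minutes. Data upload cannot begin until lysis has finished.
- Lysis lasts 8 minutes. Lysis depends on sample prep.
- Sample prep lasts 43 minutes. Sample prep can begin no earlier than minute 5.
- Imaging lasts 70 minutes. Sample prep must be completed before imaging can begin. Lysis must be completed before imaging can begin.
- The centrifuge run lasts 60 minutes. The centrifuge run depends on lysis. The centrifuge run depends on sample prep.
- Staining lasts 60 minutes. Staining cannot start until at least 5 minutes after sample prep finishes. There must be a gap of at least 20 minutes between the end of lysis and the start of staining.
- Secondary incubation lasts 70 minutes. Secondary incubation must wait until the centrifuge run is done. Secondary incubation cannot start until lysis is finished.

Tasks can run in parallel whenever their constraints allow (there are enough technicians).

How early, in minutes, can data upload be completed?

After its own release at minute 5, sample prep can start at minute 5 and finishes at minute 48.
Lysis waits on sample prep (finishes minute 48), so it starts at minute 48 and finishes at 48 + 8 = minute 56.
Data upload cannot begin until lysis (finishes minute 56). It runs from minute 56 to 56 + 65 = minute 121.

121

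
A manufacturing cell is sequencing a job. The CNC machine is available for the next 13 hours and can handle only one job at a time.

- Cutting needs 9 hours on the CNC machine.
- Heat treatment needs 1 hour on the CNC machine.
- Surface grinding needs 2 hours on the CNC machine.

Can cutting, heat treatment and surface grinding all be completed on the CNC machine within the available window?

Yes

Running back to back, the jobs need 9 + 1 + 2 = 12 hours on the CNC machine.
Since 12 ≤ 13, they fit within the window.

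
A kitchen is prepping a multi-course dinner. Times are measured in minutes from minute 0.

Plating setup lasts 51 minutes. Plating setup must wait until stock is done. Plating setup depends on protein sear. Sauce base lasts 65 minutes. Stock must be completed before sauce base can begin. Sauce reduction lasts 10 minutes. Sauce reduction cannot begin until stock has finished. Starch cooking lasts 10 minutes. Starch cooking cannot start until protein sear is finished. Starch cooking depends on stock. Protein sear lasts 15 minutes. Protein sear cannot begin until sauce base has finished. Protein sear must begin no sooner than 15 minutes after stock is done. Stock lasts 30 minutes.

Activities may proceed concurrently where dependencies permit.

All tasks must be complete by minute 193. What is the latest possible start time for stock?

32

To finish by minute 193, starch cooking (duration 10) must start no later than minute 183.
Plating setup has no dependents, so it just needs to finish by minute 193. Starting by 193 − 51 = minute 142 achieves that.
Protein sear feeds starch cooking (must start by minute 183); plating setup (must start by minute 142). Taking the minimum, protein sear must finish by minute 142 and start by 142 − 15 = minute 127.
Sauce base feeds into protein sear (must start by minute 127); so sauce base must finish by minute 127 and therefore start by minute 62.
Nothing follows sauce reduction; the deadline of minute 193 is its only limit. It must start by 193 − 10 = minute 183.
For stock: sauce base (must start by minute 62); protein sear (must start by minute 127, minus 15-minute gap → minute 112); sauce reduction (must start by minute 183); starch cooking (must start by minute 183); plating setup (must start by minute 142). The most restrictive is minute 62; with a 30-minute duration, stock must start by minute 32.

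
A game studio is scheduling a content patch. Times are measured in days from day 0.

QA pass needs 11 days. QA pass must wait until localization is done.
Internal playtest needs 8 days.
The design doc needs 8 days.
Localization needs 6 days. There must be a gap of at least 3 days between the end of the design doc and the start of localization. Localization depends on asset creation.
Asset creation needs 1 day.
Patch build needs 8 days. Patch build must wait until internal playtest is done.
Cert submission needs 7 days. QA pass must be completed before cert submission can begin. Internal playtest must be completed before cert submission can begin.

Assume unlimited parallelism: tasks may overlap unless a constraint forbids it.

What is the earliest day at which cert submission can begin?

Internal playtest has no prerequisites, so it starts at day 0 and finishes at day 8.
Nothing blocks asset creation, so it runs from day 0 to day 1.
The design doc can start immediately at day 0; it finishes at day 8.
For localization: the design doc (finishes day 8, plus 3-day gap → day 11); asset creation (finishes day 1). Taking the maximum gives a start of day 11, and it finishes at 11 + 6 = day 17.
QA pass waits on localization (finishes day 17), so it starts at day 17 and finishes at 17 + 11 = day 28.
Cert submission waits on QA pass (finishes day 28); internal playtest (finishes day 8). The latest of these is day 28, which is the earliest cert submission can start.

28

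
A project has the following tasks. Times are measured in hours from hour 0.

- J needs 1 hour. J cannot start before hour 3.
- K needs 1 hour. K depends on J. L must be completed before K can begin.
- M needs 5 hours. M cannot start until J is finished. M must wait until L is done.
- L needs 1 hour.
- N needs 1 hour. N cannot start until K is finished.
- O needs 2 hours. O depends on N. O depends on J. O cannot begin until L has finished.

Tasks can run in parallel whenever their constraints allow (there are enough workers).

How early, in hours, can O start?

Nothing blocks L, so it runs from hour 0 to hour 1.
After its own release at hour 3, J can start at hour 3 and finishes at hour 4.
For K: J (finishes hour 4); L (finishes hour 1). Taking the maximum gives a start of hour 4, and it finishes at 4 + 1 = hour 5.
N waits on K (finishes hour 5), so it starts at hour 5 and finishes at 5 + 1 = hour 6.
O waits on N (finishes hour 6); J (finishes hour 4); L (finishes hour 1). The latest of these is hour 6, which is the earliest O can start.

6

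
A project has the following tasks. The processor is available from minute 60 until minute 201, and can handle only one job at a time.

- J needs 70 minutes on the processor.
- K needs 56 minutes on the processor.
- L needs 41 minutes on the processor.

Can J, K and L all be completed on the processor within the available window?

The processor window is 201 − 60 = 141 minutes.
Running back to back, the jobs need 70 + 56 + 41 = 167 minutes on the processor.
Since 167 > 141, they cannot all fit.

No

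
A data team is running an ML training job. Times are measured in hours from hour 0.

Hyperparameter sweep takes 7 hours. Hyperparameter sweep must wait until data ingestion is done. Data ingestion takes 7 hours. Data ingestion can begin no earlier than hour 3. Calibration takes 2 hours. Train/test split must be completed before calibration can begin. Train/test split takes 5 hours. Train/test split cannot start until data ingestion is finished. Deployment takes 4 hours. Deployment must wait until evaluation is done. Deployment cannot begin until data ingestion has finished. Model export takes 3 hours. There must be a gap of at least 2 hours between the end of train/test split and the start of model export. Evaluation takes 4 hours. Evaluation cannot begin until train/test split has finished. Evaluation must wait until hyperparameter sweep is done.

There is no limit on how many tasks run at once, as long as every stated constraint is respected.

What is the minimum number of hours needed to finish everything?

25

Data ingestion waits on its own release at hour 3, so it starts at hour 3 and finishes at 3 + 7 = hour 10.
After data ingestion (finishes hour 10), hyperparameter sweep can start at hour 10 and finishes at hour 17.
After data ingestion (finishes hour 10), train/test split can start at hour 10 and finishes at hour 15.
Model export waits on train/test split (finishes hour 15, plus 2-hour gap → hour 17), so it starts at hour 17 and finishes at 17 + 3 = hour 20.
Calibration waits on train/test split (finishes hour 15), so it starts at hour 15 and finishes at 15 + 2 = hour 17.
Evaluation has to wait for train/test split (finishes hour 15); hyperparameter sweep (finishes hour 17). The latest of these is hour 17, so evaluation runs hour 17 to 17 + 4 = hour 21.
For deployment: evaluation (finishes hour 21); data ingestion (finishes hour 10). Taking the maximum gives a start of hour 21, and it finishes at 21 + 4 = hour 25.
All tasks are finished once the last one completes. Finish times: Data ingestion at 10, Train/test split at 15, Hyperparameter sweep at 17, Evaluation at 21, Calibration at 17, Model export at 20, Deployment at 25. The latest is hour 25.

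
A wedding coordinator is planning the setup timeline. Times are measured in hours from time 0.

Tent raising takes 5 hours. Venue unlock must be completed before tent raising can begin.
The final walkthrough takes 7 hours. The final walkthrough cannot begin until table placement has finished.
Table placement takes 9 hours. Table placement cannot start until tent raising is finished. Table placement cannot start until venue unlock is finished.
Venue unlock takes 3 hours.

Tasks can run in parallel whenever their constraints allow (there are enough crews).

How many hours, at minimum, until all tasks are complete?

Venue unlock has no prerequisites, so it starts at hour 0 and finishes at hour 3.
Tent raising waits on venue unlock (finishes hour 3), so it starts at hour 3 and finishes at 3 + 5 = hour 8.
Table placement cannot start until tent raising (finishes hour 8); venue unlock (finishes hour 3). The controlling bound is hour 8, so table placement finishes at 8 + 9 = hour 17.
After table placement (finishes hour 17), the final walkthrough can start at hour 17 and finishes at hour 24.
All tasks are finished once the last one completes. Finish times: Venue unlock at 3, Tent raising at 8, Table placement at 17, The final walkthrough at 24. The latest is hour 24.

24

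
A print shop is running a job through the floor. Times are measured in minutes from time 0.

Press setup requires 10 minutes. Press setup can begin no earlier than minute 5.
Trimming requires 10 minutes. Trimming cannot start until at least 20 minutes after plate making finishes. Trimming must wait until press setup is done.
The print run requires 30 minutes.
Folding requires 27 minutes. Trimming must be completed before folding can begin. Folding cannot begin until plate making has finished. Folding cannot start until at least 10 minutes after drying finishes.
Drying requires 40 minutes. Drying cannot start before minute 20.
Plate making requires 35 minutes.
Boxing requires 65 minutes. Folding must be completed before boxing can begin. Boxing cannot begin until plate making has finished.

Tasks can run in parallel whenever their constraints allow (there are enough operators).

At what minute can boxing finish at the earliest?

162

Drying waits on its own release at minute 20, so it starts at minute 20 and finishes at 20 + 40 = minute 60.
Press setup waits on its own release at minute 5, so it starts at minute 5 and finishes at 5 + 10 = minute 15.
Plate making has no prerequisites, so it starts at minute 0 and finishes at minute 35.
For trimming: plate making (finishes minute 35, plus 20-minute gap → minute 55); press setup (finishes minute 15). Taking the maximum gives a start of minute 55, and it finishes at 55 + 10 = minute 65.
Folding has to wait for trimming (finishes minute 65); plate making (finishes minute 35); drying (finishes minute 60, plus 10-minute gap → minute 70). The latest of these is minute 70, so folding runs minute 70 to 70 + 27 = minute 97.
Boxing cannot start until folding (finishes minute 97); plate making (finishes minute 35). The controlling bound is minute 97, so boxing finishes at 97 + 65 = minute 162.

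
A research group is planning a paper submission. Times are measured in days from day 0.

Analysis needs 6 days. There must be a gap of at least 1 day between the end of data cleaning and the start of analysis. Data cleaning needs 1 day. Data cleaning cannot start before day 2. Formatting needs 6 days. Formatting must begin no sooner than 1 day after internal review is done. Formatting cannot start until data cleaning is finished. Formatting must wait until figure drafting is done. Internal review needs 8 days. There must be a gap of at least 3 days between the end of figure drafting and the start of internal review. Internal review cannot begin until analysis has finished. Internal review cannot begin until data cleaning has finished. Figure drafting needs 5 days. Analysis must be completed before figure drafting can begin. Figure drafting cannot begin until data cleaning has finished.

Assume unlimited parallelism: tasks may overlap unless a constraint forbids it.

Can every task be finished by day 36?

Yes

Data cleaning waits on its own release at day 2, so it starts at day 2 and finishes at 2 + 1 = day 3.
Analysis waits on data cleaning (finishes day 3, plus 1-day gap → day 4), so it starts at day 4 and finishes at 4 + 6 = day 10.
Figure drafting needs all of analysis (finishes day 10); data cleaning (finishes day 3). That puts its earliest start at day 10; it finishes at 10 + 5 = day 15.
For internal review: figure drafting (finishes day 15, plus 3-day gap → day 18); analysis (finishes day 10); data cleaning (finishes day 3). Taking the maximum gives a start of day 18, and it finishes at 18 + 8 = day 26.
For formatting: internal review (finishes day 26, plus 1-day gap → day 27); data cleaning (finishes day 3); figure drafting (finishes day 15). Taking the maximum gives a start of day 27, and it finishes at 27 + 6 = day 33.
Every task is finished by day 33, which is no later than the deadline of 36, so the schedule is feasible.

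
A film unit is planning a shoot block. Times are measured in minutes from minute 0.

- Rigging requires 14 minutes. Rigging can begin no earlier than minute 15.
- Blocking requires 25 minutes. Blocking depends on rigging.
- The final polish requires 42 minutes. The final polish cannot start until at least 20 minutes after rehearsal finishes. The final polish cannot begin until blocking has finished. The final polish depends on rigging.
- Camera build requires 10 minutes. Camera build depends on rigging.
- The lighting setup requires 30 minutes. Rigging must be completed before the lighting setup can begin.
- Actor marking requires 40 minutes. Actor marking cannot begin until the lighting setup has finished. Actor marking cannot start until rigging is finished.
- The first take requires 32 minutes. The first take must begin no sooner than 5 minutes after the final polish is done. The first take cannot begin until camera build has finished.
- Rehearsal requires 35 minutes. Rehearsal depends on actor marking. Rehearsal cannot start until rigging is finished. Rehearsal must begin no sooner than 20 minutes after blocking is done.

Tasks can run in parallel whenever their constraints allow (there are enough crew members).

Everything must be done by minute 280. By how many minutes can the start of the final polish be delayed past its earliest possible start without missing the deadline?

Rigging cannot begin until its own release at minute 15. It runs from minute 15 to 15 + 14 = minute 29.
After rigging (finishes minute 29), blocking can start at minute 29 and finishes at minute 54.
The lighting setup waits on rigging (finishes minute 29), so it starts at minute 29 and finishes at 29 + 30 = minute 59.
Actor marking needs all of the lighting setup (finishes minute 59); rigging (finishes minute 29). That puts its earliest start at minute 59; it finishes at 59 + 40 = minute 99.
For rehearsal: actor marking (finishes minute 99); rigging (finishes minute 29); blocking (finishes minute 54, plus 20-minute gap → minute 74). Taking the maximum gives a start of minute 99, and it finishes at 99 + 35 = minute 134.
For the final polish: rehearsal (finishes minute 134, plus 20-minute gap → minute 154); blocking (finishes minute 54); rigging (finishes minute 29). Taking the maximum gives a start of minute 154, and it finishes at 154 + 42 = minute 196.

Working backward from the deadline:
To finish by minute 280, the first take (duration 32) must start no later than minute 248.
The final polish must finish before the first take (must start by minute 248, minus 5-minute gap → minute 243). With a 42-minute duration, the final polish must start by 243 − 42 = minute 201.
So the final polish can start as early as minute 154 and as late as minute 201, giving 201 − 154 = 47 minutes of slack.

47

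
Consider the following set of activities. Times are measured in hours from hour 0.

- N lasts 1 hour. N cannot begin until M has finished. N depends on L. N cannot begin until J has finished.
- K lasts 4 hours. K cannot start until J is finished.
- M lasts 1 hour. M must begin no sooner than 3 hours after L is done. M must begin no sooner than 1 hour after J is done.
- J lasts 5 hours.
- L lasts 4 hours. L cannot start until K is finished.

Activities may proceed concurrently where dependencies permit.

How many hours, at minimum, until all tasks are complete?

J can start immediately at hour 0; it finishes at hour 5.
After J (finishes hour 5), K can start at hour 5 and finishes at hour 9.
L cannot begin until K (finishes hour 9). It runs from hour 9 to 9 + 4 = hour 13.
For M: L (finishes hour 13, plus 3-hour gap → hour 16); J (finishes hour 5, plus 1-hour gap → hour 6). Taking the maximum gives a start of hour 16, and it finishes at 16 + 1 = hour 17.
N needs all of M (finishes hour 17); L (finishes hour 13); J (finishes hour 5). That puts its earliest start at hour 17; it finishes at 17 + 1 = hour 18.
All tasks are finished once the last one completes. Finish times: J at 5, K at 9, L at 13, M at 17, N at 18. The latest is hour 18.

18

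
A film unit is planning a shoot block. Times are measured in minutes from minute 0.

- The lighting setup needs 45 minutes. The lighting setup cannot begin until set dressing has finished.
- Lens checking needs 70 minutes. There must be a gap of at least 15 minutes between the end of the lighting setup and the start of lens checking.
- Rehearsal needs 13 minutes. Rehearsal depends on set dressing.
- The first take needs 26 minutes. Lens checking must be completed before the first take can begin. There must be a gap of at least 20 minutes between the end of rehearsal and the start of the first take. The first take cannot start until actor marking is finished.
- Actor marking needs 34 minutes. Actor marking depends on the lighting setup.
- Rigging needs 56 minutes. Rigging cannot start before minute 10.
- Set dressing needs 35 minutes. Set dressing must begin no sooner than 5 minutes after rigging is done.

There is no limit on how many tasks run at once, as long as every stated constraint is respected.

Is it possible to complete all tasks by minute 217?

Rigging cannot begin until its own release at minute 10. It runs from minute 10 to 10 + 56 = minute 66.
Set dressing cannot begin until rigging (finishes minute 66, plus 5-minute gap → minute 71). It runs from minute 71 to 71 + 35 = minute 106.
Rehearsal cannot begin until set dressing (finishes minute 106). It runs from minute 106 to 106 + 13 = minute 119.
The lighting setup waits on set dressing (finishes minute 106), so it starts at minute 106 and finishes at 106 + 45 = minute 151.
Actor marking cannot begin until the lighting setup (finishes minute 151). It runs from minute 151 to 151 + 34 = minute 185.
Lens checking cannot begin until the lighting setup (finishes minute 151, plus 15-minute gap → minute 166). It runs from minute 166 to 166 + 70 = minute 236.
The first take has to wait for lens checking (finishes minute 236); rehearsal (finishes minute 119, plus 20-minute gap → minute 139); actor marking (finishes minute 185). The latest of these is minute 236, so the first take runs minute 236 to 236 + 26 = minute 262.
The earliest everything can be done is minute 262, which is after the deadline of 217, so it is not possible.

No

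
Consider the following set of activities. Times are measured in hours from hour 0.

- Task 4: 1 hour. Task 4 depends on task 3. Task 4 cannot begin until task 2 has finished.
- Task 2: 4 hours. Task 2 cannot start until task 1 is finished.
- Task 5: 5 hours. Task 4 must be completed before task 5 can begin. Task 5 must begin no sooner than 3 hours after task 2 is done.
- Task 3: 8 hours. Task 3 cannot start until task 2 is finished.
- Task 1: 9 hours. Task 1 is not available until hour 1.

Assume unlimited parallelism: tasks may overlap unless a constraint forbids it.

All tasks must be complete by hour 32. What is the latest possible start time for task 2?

To finish by hour 32, task 5 (duration 5) must start no later than hour 27.
Task 4 feeds into task 5 (must start by hour 27); so task 4 must finish by hour 27 and therefore start by hour 26.
Since task 4 (must start by hour 26) depends on it, task 3 must finish by hour 26. Backing off its 8-hour duration gives a latest start of hour 18.
Task 2 feeds task 3 (must start by hour 18); task 4 (must start by hour 26); task 5 (must start by hour 27, minus 3-hour gap → hour 24). Taking the minimum, task 2 must finish by hour 18 and start by 18 − 4 = hour 14.

14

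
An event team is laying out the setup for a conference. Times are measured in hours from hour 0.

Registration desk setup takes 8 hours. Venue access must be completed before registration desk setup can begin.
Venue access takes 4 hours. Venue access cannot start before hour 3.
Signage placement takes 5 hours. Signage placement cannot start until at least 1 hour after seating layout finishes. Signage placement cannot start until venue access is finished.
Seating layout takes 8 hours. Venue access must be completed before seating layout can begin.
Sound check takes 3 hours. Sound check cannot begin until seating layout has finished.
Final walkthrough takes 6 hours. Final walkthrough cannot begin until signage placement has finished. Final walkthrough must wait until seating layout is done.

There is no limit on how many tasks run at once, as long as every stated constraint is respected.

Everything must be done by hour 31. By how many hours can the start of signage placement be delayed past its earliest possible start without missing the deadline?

Venue access cannot begin until its own release at hour 3. It runs from hour 3 to 3 + 4 = hour 7.
Seating layout cannot begin until venue access (finishes hour 7). It runs from hour 7 to 7 + 8 = hour 15.
Signage placement cannot start until seating layout (finishes hour 15, plus 1-hour gap → hour 16); venue access (finishes hour 7). The controlling bound is hour 16, so signage placement finishes at 16 + 5 = hour 21.

Working backward from the deadline:
To finish by hour 31, final walkthrough (duration 6) must start no later than hour 25.
Signage placement must finish before final walkthrough (must start by hour 25). With a 5-hour duration, signage placement must start by 25 − 5 = hour 20.
So signage placement can start as early as hour 16 and as late as hour 20, giving 20 − 16 = 4 hours of slack.

4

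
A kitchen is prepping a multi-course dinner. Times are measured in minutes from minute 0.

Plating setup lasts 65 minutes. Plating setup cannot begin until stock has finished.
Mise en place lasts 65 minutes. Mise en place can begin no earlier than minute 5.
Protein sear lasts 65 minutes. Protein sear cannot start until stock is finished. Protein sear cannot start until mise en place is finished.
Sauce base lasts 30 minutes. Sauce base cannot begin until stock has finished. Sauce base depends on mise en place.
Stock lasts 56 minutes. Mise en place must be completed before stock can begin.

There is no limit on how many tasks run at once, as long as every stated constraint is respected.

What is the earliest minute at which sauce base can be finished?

156

Mise en place cannot begin until its own release at minute 5. It runs from minute 5 to 5 + 65 = minute 70.
After mise en place (finishes minute 70), stock can start at minute 70 and finishes at minute 126.
Sauce base has to wait for stock (finishes minute 126); mise en place (finishes minute 70). The latest of these is minute 126, so sauce base runs minute 126 to 126 + 30 = minute 156.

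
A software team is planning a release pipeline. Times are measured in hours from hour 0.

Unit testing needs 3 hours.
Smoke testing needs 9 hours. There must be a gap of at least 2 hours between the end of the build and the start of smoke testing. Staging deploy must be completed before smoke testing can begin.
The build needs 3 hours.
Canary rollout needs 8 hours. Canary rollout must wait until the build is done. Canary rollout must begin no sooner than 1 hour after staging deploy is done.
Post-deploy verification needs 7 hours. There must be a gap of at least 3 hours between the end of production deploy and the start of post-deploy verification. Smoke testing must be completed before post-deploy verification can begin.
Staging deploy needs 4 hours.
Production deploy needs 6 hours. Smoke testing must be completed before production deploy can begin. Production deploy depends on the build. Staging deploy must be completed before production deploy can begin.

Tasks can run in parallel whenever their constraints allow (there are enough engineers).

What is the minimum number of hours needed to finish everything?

30

Staging deploy has no prerequisites, so it starts at hour 0 and finishes at hour 4.
Unit testing can start immediately at hour 0; it finishes at hour 3.
The build has no prerequisites, so it starts at hour 0 and finishes at hour 3.
Canary rollout has to wait for the build (finishes hour 3); staging deploy (finishes hour 4, plus 1-hour gap → hour 5). The latest of these is hour 5, so canary rollout runs hour 5 to 5 + 8 = hour 13.
For smoke testing: the build (finishes hour 3, plus 2-hour gap → hour 5); staging deploy (finishes hour 4). Taking the maximum gives a start of hour 5, and it finishes at 5 + 9 = hour 14.
Production deploy has to wait for smoke testing (finishes hour 14); the build (finishes hour 3); staging deploy (finishes hour 4). The latest of these is hour 14, so production deploy runs hour 14 to 14 + 6 = hour 20.
Post-deploy verification needs all of production deploy (finishes hour 20, plus 3-hour gap → hour 23); smoke testing (finishes hour 14). That puts its earliest start at hour 23; it finishes at 23 + 7 = hour 30.
All tasks are finished once the last one completes. Finish times: The build at 3, Unit testing at 3, Staging deploy at 4, Smoke testing at 14, Canary rollout at 13, Production deploy at 20, Post-deploy verification at 30. The latest is hour 30.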